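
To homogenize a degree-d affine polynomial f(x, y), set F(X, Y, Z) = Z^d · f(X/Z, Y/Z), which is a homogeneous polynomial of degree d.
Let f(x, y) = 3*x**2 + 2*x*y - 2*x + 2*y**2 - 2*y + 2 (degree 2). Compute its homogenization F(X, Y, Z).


F(X, Y, Z) = 3*X**2 + 2*X*Y - 2*X*Z + 2*Y**2 - 2*Y*Z + 2*Z**2

deg(f) = 2.
Substitute x = X/Z, y = Y/Z into f, then multiply by Z^2.
  monomial 3·x^2·y^0 ↦ 3·X^2·Y^0·Z^0.
  monomial 2·x^1·y^1 ↦ 2·X^1·Y^1·Z^0.
  monomial -2·x^1·y^0 ↦ -2·X^1·Y^0·Z^1.
  monomial 2·x^0·y^2 ↦ 2·X^0·Y^2·Z^0.
  monomial -2·x^0·y^1 ↦ -2·X^0·Y^1·Z^1.
  monomial 2·x^0·y^0 ↦ 2·X^0·Y^0·Z^2.
Collecting: F(X, Y, Z) = 3*X**2 + 2*X*Y - 2*X*Z + 2*Y**2 - 2*Y*Z + 2*Z**2.


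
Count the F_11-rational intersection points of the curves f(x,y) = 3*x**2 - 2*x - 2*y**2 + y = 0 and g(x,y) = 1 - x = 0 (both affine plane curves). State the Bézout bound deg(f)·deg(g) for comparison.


Common zeros: {(1, 1), (1, 5)}; count = 2; Bézout bound = 2.

deg(f) = 2, deg(g) = 1, so Bézout bound = 2.
Scan x ∈ F_11. For each x, list the y ∈ F_11 with f(x, y) ≡ 0 and those with g(x, y) ≡ 0 (mod 11); the common zeros in that column are the intersection.
  x = 0: f ≡ 0 at y ∈ {0, 6}; g ≡ 0 at y ∈ ∅; common: ∅.
  x = 1: f ≡ 0 at y ∈ {1, 5}; g ≡ 0 at y ∈ {0, 1, 2, 3, 4, 5, 6, 7, 8, 9, 10}; common: {1, 5}.
  x = 2: f ≡ 0 at y ∈ ∅; g ≡ 0 at y ∈ ∅; common: ∅.
  x = 3: f ≡ 0 at y ∈ {8, 9}; g ≡ 0 at y ∈ ∅; common: ∅.
  x = 4: f ≡ 0 at y ∈ ∅; g ≡ 0 at y ∈ ∅; common: ∅.
  x = 5: f ≡ 0 at y ∈ {8, 9}; g ≡ 0 at y ∈ ∅; common: ∅.
  x = 6: f ≡ 0 at y ∈ ∅; g ≡ 0 at y ∈ ∅; common: ∅.
  x = 7: f ≡ 0 at y ∈ {1, 5}; g ≡ 0 at y ∈ ∅; common: ∅.
  x = 8: f ≡ 0 at y ∈ {0, 6}; g ≡ 0 at y ∈ ∅; common: ∅.
  x = 9: f ≡ 0 at y ∈ ∅; g ≡ 0 at y ∈ ∅; common: ∅.
  x = 10: f ≡ 0 at y ∈ ∅; g ≡ 0 at y ∈ ∅; common: ∅.
Collecting: common zeros = {(1, 1), (1, 5)}, so the count is 2.
Comparison with the Bézout bound: 2 ≤ 2 = deg(f)·deg(g), as expected for curves with no common component (the bound is attained).


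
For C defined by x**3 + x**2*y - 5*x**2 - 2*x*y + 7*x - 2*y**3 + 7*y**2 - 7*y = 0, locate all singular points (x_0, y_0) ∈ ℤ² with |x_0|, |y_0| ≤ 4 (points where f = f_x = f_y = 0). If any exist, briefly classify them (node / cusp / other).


Singular points: {(1, 1)}; classification: node.

Compute partial derivatives:
  f_x = 3*x**2 + 2*x*y - 10*x - 2*y + 7.
  f_y = x**2 - 2*x - 6*y**2 + 14*y - 7.
Scan x_0 ∈ {−4, ..., 4}. For each x_0, f_y(x_0, y) is a polynomial in y; find its integer roots y ∈ {−4, ..., 4}, then test f_x and f at those candidates.
  x = -4: f_y(-4, y) = -6*y**2 + 14*y + 17; no integer root y with |y| ≤ 4.
  x = -3: f_y(-3, y) = -6*y**2 + 14*y + 8; no integer root y with |y| ≤ 4.
  x = -2: f_y(-2, y) = -6*y**2 + 14*y + 1; no integer root y with |y| ≤ 4.
  x = -1: f_y(-1, y) = -6*y**2 + 14*y - 4; vanishes at y ∈ {2}. (-1, 2): f_x = 12 ≠ 0.
  x = 0: f_y(0, y) = -6*y**2 + 14*y - 7; no integer root y with |y| ≤ 4.
  x = 1: f_y(1, y) = -6*y**2 + 14*y - 8; vanishes at y ∈ {1}. (1, 1): f_x = 0, f = 0 — SINGULAR.
  x = 2: f_y(2, y) = -6*y**2 + 14*y - 7; no integer root y with |y| ≤ 4.
  x = 3: f_y(3, y) = -6*y**2 + 14*y - 4; vanishes at y ∈ {2}. (3, 2): f_x = 12 ≠ 0.
  x = 4: f_y(4, y) = -6*y**2 + 14*y + 1; no integer root y with |y| ≤ 4.
Only singular point on the grid: (1, 1).
Classify: substitute x = 1 + u, y = 1 + v and expand: f = u**3 + u**2*v - u**2 - 2*v**3 + v**2.
No constant or linear terms (consistent with a singular point). Quadratic part: -u**2 + v**2. Cubic part: u**3 + u**2*v - 2*v**3.
The quadratic part v**2 - u**2 = (v − u)(v + u) splits into two distinct linear factors, so there are two distinct tangent lines y − 1 = ±(x − 1) — this is a node (ordinary double point).
Classification: node.


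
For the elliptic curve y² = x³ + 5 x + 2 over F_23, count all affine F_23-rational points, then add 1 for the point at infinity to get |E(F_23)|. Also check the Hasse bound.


Affine points = {(0, 5), (0, 18), (1, 10), (1, 13), (6, 8), (6, 15), (7, 9), (7, 14), (8, 5), (8, 18), (11, 10), (11, 13), (15, 5), (15, 18), (17, 3), (17, 20), (18, 6), (18, 17), (20, 11), (20, 12)}; affine count = 20; |E(F_23)| = 21.

Discriminant check: Δ ∝ 4a³ + 27b² = 4·5³ + 27·2² = 4·125 + 27·4 ≡ 10 (mod 23). Nonzero ⇒ E is nonsingular.
For each x ∈ F_23, compute rhs = x³ + 5·x + 2 mod 23, then count y ∈ F_23 with y² ≡ rhs.
  x = 0: rhs = 2, matching y values: 5, 18 (2 points).
  x = 1: rhs = 8, matching y values: 10, 13 (2 points).
  x = 2: rhs = 20, matching y values: none (0 points).
  x = 3: rhs = 21, matching y values: none (0 points).
  x = 4: rhs = 17, matching y values: none (0 points).
  x = 5: rhs = 14, matching y values: none (0 points).
  x = 6: rhs = 18, matching y values: 8, 15 (2 points).
  x = 7: rhs = 12, matching y values: 9, 14 (2 points).
  x = 8: rhs = 2, matching y values: 5, 18 (2 points).
  x = 9: rhs = 17, matching y values: none (0 points).
  x = 10: rhs = 17, matching y values: none (0 points).
  x = 11: rhs = 8, matching y values: 10, 13 (2 points).
  x = 12: rhs = 19, matching y values: none (0 points).
  x = 13: rhs = 10, matching y values: none (0 points).
  x = 14: rhs = 10, matching y values: none (0 points).
  x = 15: rhs = 2, matching y values: 5, 18 (2 points).
  x = 16: rhs = 15, matching y values: none (0 points).
  x = 17: rhs = 9, matching y values: 3, 20 (2 points).
  x = 18: rhs = 13, matching y values: 6, 17 (2 points).
  x = 19: rhs = 10, matching y values: none (0 points).
  x = 20: rhs = 6, matching y values: 11, 12 (2 points).
  x = 21: rhs = 7, matching y values: none (0 points).
  x = 22: rhs = 19, matching y values: none (0 points).
Total affine count: 20.
Full point count |E(F_23)| = 20 + 1 = 21.
Hasse bound: |21 − (23+1)| = |-3| = 3 ≤ 2√23 ≈ 9.5917 ✓.


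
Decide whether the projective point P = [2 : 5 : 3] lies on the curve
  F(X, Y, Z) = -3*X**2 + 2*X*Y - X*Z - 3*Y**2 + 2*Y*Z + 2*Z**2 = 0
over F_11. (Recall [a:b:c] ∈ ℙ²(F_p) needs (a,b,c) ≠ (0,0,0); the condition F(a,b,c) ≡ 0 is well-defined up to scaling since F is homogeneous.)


F(2,5,3) ≡ 8 (mod 11); P is NOT on the curve.

Evaluate F(2, 5, 3) term-by-term (mod 11).
  -3*X**2 ↦ -3·4·1·1 = -12
  2*X*Y ↦ 2·2·5·1 = 20
  -X*Z ↦ -1·2·1·3 = -6
  -3*Y**2 ↦ -3·1·25·1 = -75
  2*Y*Z ↦ 2·1·5·3 = 30
  2*Z**2 ↦ 2·1·1·9 = 18
Sum: F(2, 5, 3) = (-12) + (20) + (-6) + (-75) + (30) + (18) = -25.
Reducing mod 11: -25 ≡ 8 (mod 11).
Since F(a, b, c) ≡ 8 ≠ 0 (mod 11), P does NOT lie on the curve.


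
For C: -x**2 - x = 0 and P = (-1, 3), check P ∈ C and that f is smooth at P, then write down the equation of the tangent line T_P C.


Tangent line at P: x + 1 = 0.

Step 1: f(-1, 3) = 0, so P lies on C.
Step 2: partial derivatives
  f_x(x, y) = -2*x - 1, f_y(x, y) = 0.
  f_x(P) = 1, f_y(P) = 0 (gradient nonzero, so P is smooth).
Step 3: tangent line at P: 1·(x − -1) + 0·(y − 3) = 0.
Expanding: x + 1 = 0.


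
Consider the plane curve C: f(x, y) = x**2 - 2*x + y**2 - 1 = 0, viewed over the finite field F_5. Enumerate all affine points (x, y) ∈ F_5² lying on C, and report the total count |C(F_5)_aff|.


Affine F_5-points: {(0, 1), (0, 4), (2, 1), (2, 4)}; count = 4.

For each of the 25 pairs (x, y) ∈ F_5², evaluate f(x, y) mod 5. Record the zeros.
  x = 0: [0↦4, 1↦0, 2↦3, 3↦3, 4↦0]  zeros at y ∈ {1, 4}
  x = 1: [0↦3, 1↦4, 2↦2, 3↦2, 4↦4]  zeros at y ∈ ∅
  x = 2: [0↦4, 1↦0, 2↦3, 3↦3, 4↦0]  zeros at y ∈ {1, 4}
  x = 3: [0↦2, 1↦3, 2↦1, 3↦1, 4↦3]  zeros at y ∈ ∅
  x = 4: [0↦2, 1↦3, 2↦1, 3↦1, 4↦3]  zeros at y ∈ ∅
Collecting zeros: affine points = {(0, 1), (0, 4), (2, 1), (2, 4)}.
Total count |C(F_5)_aff| = 4.


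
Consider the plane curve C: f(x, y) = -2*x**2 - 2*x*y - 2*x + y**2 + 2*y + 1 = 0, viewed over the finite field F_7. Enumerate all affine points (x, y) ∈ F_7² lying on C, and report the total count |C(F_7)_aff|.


Affine F_7-points: {(0, 6)}; count = 1.

For each of the 49 pairs (x, y) ∈ F_7², evaluate f(x, y) mod 7. Record the zeros.
  x = 0: [0↦1, 1↦4, 2↦2, 3↦2, 4↦4, 5↦1, 6↦0]  zeros at y ∈ {6}
  x = 1: [0↦4, 1↦5, 2↦1, 3↦6, 4↦6, 5↦1, 6↦5]  zeros at y ∈ ∅
  x = 2: [0↦3, 1↦2, 2↦3, 3↦6, 4↦4, 5↦4, 6↦6]  zeros at y ∈ ∅
  x = 3: [0↦5, 1↦2, 2↦1, 3↦2, 4↦5, 5↦3, 6↦3]  zeros at y ∈ ∅
  x = 4: [0↦3, 1↦5, 2↦2, 3↦1, 4↦2, 5↦5, 6↦3]  zeros at y ∈ ∅
  x = 5: [0↦4, 1↦4, 2↦6, 3↦3, 4↦2, 5↦3, 6↦6]  zeros at y ∈ ∅
  x = 6: [0↦1, 1↦6, 2↦6, 3↦1, 4↦5, 5↦4, 6↦5]  zeros at y ∈ ∅
Collecting zeros: affine points = {(0, 6)}.
Total count |C(F_7)_aff| = 1.


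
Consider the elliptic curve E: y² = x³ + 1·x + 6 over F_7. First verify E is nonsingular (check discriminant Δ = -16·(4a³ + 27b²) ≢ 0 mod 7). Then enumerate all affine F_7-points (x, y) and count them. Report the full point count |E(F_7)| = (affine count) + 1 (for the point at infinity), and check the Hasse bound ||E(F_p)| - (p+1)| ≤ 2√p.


Affine points = {(1, 1), (1, 6), (2, 3), (2, 4), (3, 1), (3, 6), (4, 2), (4, 5), (6, 2), (6, 5)}; affine count = 10; |E(F_7)| = 11.

Discriminant check: Δ ∝ 4a³ + 27b² = 4·1³ + 27·6² = 4·1 + 27·36 ≡ 3 (mod 7). Nonzero ⇒ E is nonsingular.
For each x ∈ F_7, compute rhs = x³ + 1·x + 6 mod 7, then count y ∈ F_7 with y² ≡ rhs.
  x = 0: rhs = 6, matching y values: none (0 points).
  x = 1: rhs = 1, matching y values: 1, 6 (2 points).
  x = 2: rhs = 2, matching y values: 3, 4 (2 points).
  x = 3: rhs = 1, matching y values: 1, 6 (2 points).
  x = 4: rhs = 4, matching y values: 2, 5 (2 points).
  x = 5: rhs = 3, matching y values: none (0 points).
  x = 6: rhs = 4, matching y values: 2, 5 (2 points).
Total affine count: 10.
Full point count |E(F_7)| = 10 + 1 = 11.
Hasse bound: |11 − (7+1)| = |3| = 3 ≤ 2√7 ≈ 5.2915 ✓.


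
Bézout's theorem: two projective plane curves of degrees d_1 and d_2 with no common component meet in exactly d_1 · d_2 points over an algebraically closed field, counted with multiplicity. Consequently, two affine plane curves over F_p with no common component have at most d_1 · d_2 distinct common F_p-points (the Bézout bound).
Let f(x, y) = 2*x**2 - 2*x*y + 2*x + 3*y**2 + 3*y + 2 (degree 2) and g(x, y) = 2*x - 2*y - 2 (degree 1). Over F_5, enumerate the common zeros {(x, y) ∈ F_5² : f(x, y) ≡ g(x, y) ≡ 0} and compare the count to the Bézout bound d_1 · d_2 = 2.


Common zeros: ∅; count = 0; Bézout bound = 2.

deg(f) = 2, deg(g) = 1, so Bézout bound = 2.
Scan x ∈ F_5. For each x, list the y ∈ F_5 with f(x, y) ≡ 0 and those with g(x, y) ≡ 0 (mod 5); the common zeros in that column are the intersection.
  x = 0: f ≡ 0 at y ∈ {2}; g ≡ 0 at y ∈ {4}; common: ∅.
  x = 1: f ≡ 0 at y ∈ {1, 2}; g ≡ 0 at y ∈ {0}; common: ∅.
  x = 2: f ≡ 0 at y ∈ ∅; g ≡ 0 at y ∈ {1}; common: ∅.
  x = 3: f ≡ 0 at y ∈ ∅; g ≡ 0 at y ∈ {2}; common: ∅.
  x = 4: f ≡ 0 at y ∈ {1, 4}; g ≡ 0 at y ∈ {3}; common: ∅.
Collecting: common zeros = ∅, so the count is 0.
Comparison with the Bézout bound: 0 ≤ 2 = deg(f)·deg(g), as expected for curves with no common component (the affine F_5-count falls short of the bound because intersections may lie at infinity, over extension fields, or carry multiplicity).


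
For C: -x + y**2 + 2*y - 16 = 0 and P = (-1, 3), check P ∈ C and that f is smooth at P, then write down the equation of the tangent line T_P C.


Tangent line at P: -x + 8*y - 25 = 0.

Step 1: f(-1, 3) = 0, so P lies on C.
Step 2: partial derivatives
  f_x(x, y) = -1, f_y(x, y) = 2*y + 2.
  f_x(P) = -1, f_y(P) = 8 (gradient nonzero, so P is smooth).
Step 3: tangent line at P: -1·(x − -1) + 8·(y − 3) = 0.
Expanding: -x + 8*y - 25 = 0.


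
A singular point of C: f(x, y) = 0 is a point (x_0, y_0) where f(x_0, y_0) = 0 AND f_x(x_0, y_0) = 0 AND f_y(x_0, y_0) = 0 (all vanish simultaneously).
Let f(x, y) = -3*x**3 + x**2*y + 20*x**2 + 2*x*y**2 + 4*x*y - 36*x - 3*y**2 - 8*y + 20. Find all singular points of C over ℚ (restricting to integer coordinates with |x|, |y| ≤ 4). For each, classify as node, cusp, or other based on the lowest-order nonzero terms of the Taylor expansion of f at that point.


Singular points: {(2, -2)}; classification: cusp.

Compute partial derivatives:
  f_x = -9*x**2 + 2*x*y + 40*x + 2*y**2 + 4*y - 36.
  f_y = x**2 + 4*x*y + 4*x - 6*y - 8.
Scan x_0 ∈ {−4, ..., 4}. For each x_0, f_y(x_0, y) is a polynomial in y; find its integer roots y ∈ {−4, ..., 4}, then test f_x and f at those candidates.
  x = -4: f_y(-4, y) = -22*y - 8; no integer root y with |y| ≤ 4.
  x = -3: f_y(-3, y) = -18*y - 11; no integer root y with |y| ≤ 4.
  x = -2: f_y(-2, y) = -14*y - 12; no integer root y with |y| ≤ 4.
  x = -1: f_y(-1, y) = -10*y - 11; no integer root y with |y| ≤ 4.
  x = 0: f_y(0, y) = -6*y - 8; no integer root y with |y| ≤ 4.
  x = 1: f_y(1, y) = -2*y - 3; no integer root y with |y| ≤ 4.
  x = 2: f_y(2, y) = 2*y + 4; vanishes at y ∈ {-2}. (2, -2): f_x = 0, f = 0 — SINGULAR.
  x = 3: f_y(3, y) = 6*y + 13; no integer root y with |y| ≤ 4.
  x = 4: f_y(4, y) = 10*y + 24; no integer root y with |y| ≤ 4.
Only singular point on the grid: (2, -2).
Classify: substitute x = 2 + u, y = -2 + v and expand: f = -3*u**3 + u**2*v + 2*u*v**2 + v**2.
No constant or linear terms (consistent with a singular point). Quadratic part: v**2. Cubic part: -3*u**3 + u**2*v + 2*u*v**2.
The quadratic part v**2 is a perfect square, so there is a single (double) tangent line v = 0, i.e. y = -2. Restricting the cubic part to that line (v = 0) leaves -3*u**3 ≠ 0, so f is not divisible by v and the branch is v² ≈ 3*u**3 to lowest order — this is a cusp.
Classification: cusp.


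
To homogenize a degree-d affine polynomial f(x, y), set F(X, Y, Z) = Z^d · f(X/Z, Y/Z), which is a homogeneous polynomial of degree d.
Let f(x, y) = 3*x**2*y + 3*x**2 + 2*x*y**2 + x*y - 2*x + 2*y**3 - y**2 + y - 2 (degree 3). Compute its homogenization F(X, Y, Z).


F(X, Y, Z) = 3*X**2*Y + 3*X**2*Z + 2*X*Y**2 + X*Y*Z - 2*X*Z**2 + 2*Y**3 - Y**2*Z + Y*Z**2 - 2*Z**3

deg(f) = 3.
Substitute x = X/Z, y = Y/Z into f, then multiply by Z^3.
  monomial 3·x^2·y^1 ↦ 3·X^2·Y^1·Z^0.
  monomial 3·x^2·y^0 ↦ 3·X^2·Y^0·Z^1.
  monomial 2·x^1·y^2 ↦ 2·X^1·Y^2·Z^0.
  monomial 1·x^1·y^1 ↦ 1·X^1·Y^1·Z^1.
  monomial -2·x^1·y^0 ↦ -2·X^1·Y^0·Z^2.
  monomial 2·x^0·y^3 ↦ 2·X^0·Y^3·Z^0.
  monomial -1·x^0·y^2 ↦ -1·X^0·Y^2·Z^1.
  monomial 1·x^0·y^1 ↦ 1·X^0·Y^1·Z^2.
  monomial -2·x^0·y^0 ↦ -2·X^0·Y^0·Z^3.
Collecting: F(X, Y, Z) = 3*X**2*Y + 3*X**2*Z + 2*X*Y**2 + X*Y*Z - 2*X*Z**2 + 2*Y**3 - Y**2*Z + Y*Z**2 - 2*Z**3.


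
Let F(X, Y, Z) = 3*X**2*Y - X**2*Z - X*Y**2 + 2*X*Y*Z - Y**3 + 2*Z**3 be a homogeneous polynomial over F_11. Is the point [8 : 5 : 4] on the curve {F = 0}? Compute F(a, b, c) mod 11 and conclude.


F(8,5,4) ≡ 2 (mod 11); P is NOT on the curve.

Evaluate F(8, 5, 4) term-by-term (mod 11).
  3*X**2*Y ↦ 3·64·5·1 = 960
  -X**2*Z ↦ -1·64·1·4 = -256
  -X*Y**2 ↦ -1·8·25·1 = -200
  2*X*Y*Z ↦ 2·8·5·4 = 320
  -Y**3 ↦ -1·1·125·1 = -125
  2*Z**3 ↦ 2·1·1·64 = 128
Sum: F(8, 5, 4) = (960) + (-256) + (-200) + (320) + (-125) + (128) = 827.
Reducing mod 11: 827 ≡ 2 (mod 11).
Since F(a, b, c) ≡ 2 ≠ 0 (mod 11), P does NOT lie on the curve.


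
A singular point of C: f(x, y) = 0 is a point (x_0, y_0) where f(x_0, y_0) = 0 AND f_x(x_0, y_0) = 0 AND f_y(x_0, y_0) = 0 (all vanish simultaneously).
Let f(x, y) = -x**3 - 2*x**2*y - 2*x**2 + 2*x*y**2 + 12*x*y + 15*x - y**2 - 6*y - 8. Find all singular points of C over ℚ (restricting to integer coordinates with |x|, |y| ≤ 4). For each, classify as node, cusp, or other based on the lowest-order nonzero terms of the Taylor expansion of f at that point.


Singular points: {(1, -2)}; classification: node.

Compute partial derivatives:
  f_x = -3*x**2 - 4*x*y - 4*x + 2*y**2 + 12*y + 15.
  f_y = -2*x**2 + 4*x*y + 12*x - 2*y - 6.
Scan x_0 ∈ {−4, ..., 4}. For each x_0, f_y(x_0, y) is a polynomial in y; find its integer roots y ∈ {−4, ..., 4}, then test f_x and f at those candidates.
  x = -4: f_y(-4, y) = -18*y - 86; no integer root y with |y| ≤ 4.
  x = -3: f_y(-3, y) = -14*y - 60; no integer root y with |y| ≤ 4.
  x = -2: f_y(-2, y) = -10*y - 38; no integer root y with |y| ≤ 4.
  x = -1: f_y(-1, y) = -6*y - 20; no integer root y with |y| ≤ 4.
  x = 0: f_y(0, y) = -2*y - 6; vanishes at y ∈ {-3}. (0, -3): f_x = -3 ≠ 0.
  x = 1: f_y(1, y) = 2*y + 4; vanishes at y ∈ {-2}. (1, -2): f_x = 0, f = 0 — SINGULAR.
  x = 2: f_y(2, y) = 6*y + 10; no integer root y with |y| ≤ 4.
  x = 3: f_y(3, y) = 10*y + 12; no integer root y with |y| ≤ 4.
  x = 4: f_y(4, y) = 14*y + 10; no integer root y with |y| ≤ 4.
Only singular point on the grid: (1, -2).
Classify: substitute x = 1 + u, y = -2 + v and expand: f = -u**3 - 2*u**2*v - u**2 + 2*u*v**2 + v**2.
No constant or linear terms (consistent with a singular point). Quadratic part: -u**2 + v**2. Cubic part: -u**3 - 2*u**2*v + 2*u*v**2.
The quadratic part v**2 - u**2 = (v − u)(v + u) splits into two distinct linear factors, so there are two distinct tangent lines y − -2 = ±(x − 1) — this is a node (ordinary double point).
Classification: node.


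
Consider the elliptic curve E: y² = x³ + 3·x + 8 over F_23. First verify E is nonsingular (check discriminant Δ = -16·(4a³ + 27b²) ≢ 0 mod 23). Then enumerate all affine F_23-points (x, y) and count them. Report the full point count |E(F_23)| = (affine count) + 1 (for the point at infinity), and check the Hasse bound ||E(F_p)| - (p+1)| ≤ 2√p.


Affine points = {(0, 10), (0, 13), (1, 9), (1, 14), (6, 9), (6, 14), (7, 2), (7, 21), (10, 7), (10, 16), (12, 1), (12, 22), (13, 6), (13, 17), (15, 1), (15, 22), (16, 9), (16, 14), (17, 2), (17, 21), (18, 11), (18, 12), (19, 1), (19, 22), (20, 8), (20, 15), (22, 2), (22, 21)}; affine count = 28; |E(F_23)| = 29.

Discriminant check: Δ ∝ 4a³ + 27b² = 4·3³ + 27·8² = 4·27 + 27·64 ≡ 19 (mod 23). Nonzero ⇒ E is nonsingular.
For each x ∈ F_23, compute rhs = x³ + 3·x + 8 mod 23, then count y ∈ F_23 with y² ≡ rhs.
  x = 0: rhs = 8, matching y values: 10, 13 (2 points).
  x = 1: rhs = 12, matching y values: 9, 14 (2 points).
  x = 2: rhs = 22, matching y values: none (0 points).
  x = 3: rhs = 21, matching y values: none (0 points).
  x = 4: rhs = 15, matching y values: none (0 points).
  x = 5: rhs = 10, matching y values: none (0 points).
  x = 6: rhs = 12, matching y values: 9, 14 (2 points).
  x = 7: rhs = 4, matching y values: 2, 21 (2 points).
  x = 8: rhs = 15, matching y values: none (0 points).
  x = 9: rhs = 5, matching y values: none (0 points).
  x = 10: rhs = 3, matching y values: 7, 16 (2 points).
  x = 11: rhs = 15, matching y values: none (0 points).
  x = 12: rhs = 1, matching y values: 1, 22 (2 points).
  x = 13: rhs = 13, matching y values: 6, 17 (2 points).
  x = 14: rhs = 11, matching y values: none (0 points).
  x = 15: rhs = 1, matching y values: 1, 22 (2 points).
  x = 16: rhs = 12, matching y values: 9, 14 (2 points).
  x = 17: rhs = 4, matching y values: 2, 21 (2 points).
  x = 18: rhs = 6, matching y values: 11, 12 (2 points).
  x = 19: rhs = 1, matching y values: 1, 22 (2 points).
  x = 20: rhs = 18, matching y values: 8, 15 (2 points).
  x = 21: rhs = 17, matching y values: none (0 points).
  x = 22: rhs = 4, matching y values: 2, 21 (2 points).
Total affine count: 28.
Full point count |E(F_23)| = 28 + 1 = 29.
Hasse bound: |29 − (23+1)| = |5| = 5 ≤ 2√23 ≈ 9.5917 ✓.


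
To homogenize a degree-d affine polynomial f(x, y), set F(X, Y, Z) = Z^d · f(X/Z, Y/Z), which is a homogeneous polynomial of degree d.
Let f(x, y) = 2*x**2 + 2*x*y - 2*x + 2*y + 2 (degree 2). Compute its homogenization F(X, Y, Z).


F(X, Y, Z) = 2*X**2 + 2*X*Y - 2*X*Z + 2*Y*Z + 2*Z**2

deg(f) = 2.
Substitute x = X/Z, y = Y/Z into f, then multiply by Z^2.
  monomial 2·x^2·y^0 ↦ 2·X^2·Y^0·Z^0.
  monomial 2·x^1·y^1 ↦ 2·X^1·Y^1·Z^0.
  monomial -2·x^1·y^0 ↦ -2·X^1·Y^0·Z^1.
  monomial 2·x^0·y^1 ↦ 2·X^0·Y^1·Z^1.
  monomial 2·x^0·y^0 ↦ 2·X^0·Y^0·Z^2.
Collecting: F(X, Y, Z) = 2*X**2 + 2*X*Y - 2*X*Z + 2*Y*Z + 2*Z**2.


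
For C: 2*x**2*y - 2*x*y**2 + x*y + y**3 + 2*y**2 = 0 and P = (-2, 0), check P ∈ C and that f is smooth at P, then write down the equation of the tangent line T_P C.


Tangent line at P: 6*y = 0.

Step 1: f(-2, 0) = 0, so P lies on C.
Step 2: partial derivatives
  f_x(x, y) = 4*x*y - 2*y**2 + y, f_y(x, y) = 2*x**2 - 4*x*y + x + 3*y**2 + 4*y.
  f_x(P) = 0, f_y(P) = 6 (gradient nonzero, so P is smooth).
Step 3: tangent line at P: 0·(x − -2) + 6·(y − 0) = 0.
Expanding: 6*y = 0.


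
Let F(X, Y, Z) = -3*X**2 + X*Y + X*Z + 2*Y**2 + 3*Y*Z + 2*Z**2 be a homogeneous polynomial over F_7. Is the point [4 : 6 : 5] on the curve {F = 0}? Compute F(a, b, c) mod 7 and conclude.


F(4,6,5) ≡ 5 (mod 7); P is NOT on the curve.

Evaluate F(4, 6, 5) term-by-term (mod 7).
  -3*X**2 ↦ -3·16·1·1 = -48
  X*Y ↦ 1·4·6·1 = 24
  X*Z ↦ 1·4·1·5 = 20
  2*Y**2 ↦ 2·1·36·1 = 72
  3*Y*Z ↦ 3·1·6·5 = 90
  2*Z**2 ↦ 2·1·1·25 = 50
Sum: F(4, 6, 5) = (-48) + (24) + (20) + (72) + (90) + (50) = 208.
Reducing mod 7: 208 ≡ 5 (mod 7).
Since F(a, b, c) ≡ 5 ≠ 0 (mod 7), P does NOT lie on the curve.


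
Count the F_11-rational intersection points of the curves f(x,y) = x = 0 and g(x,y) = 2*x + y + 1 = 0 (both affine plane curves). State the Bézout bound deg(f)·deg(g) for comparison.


Common zeros: {(0, 10)}; count = 1; Bézout bound = 1.

deg(f) = 1, deg(g) = 1, so Bézout bound = 1.
Scan x ∈ F_11. For each x, list the y ∈ F_11 with f(x, y) ≡ 0 and those with g(x, y) ≡ 0 (mod 11); the common zeros in that column are the intersection.
  x = 0: f ≡ 0 at y ∈ {0, 1, 2, 3, 4, 5, 6, 7, 8, 9, 10}; g ≡ 0 at y ∈ {10}; common: {10}.
  x = 1: f ≡ 0 at y ∈ ∅; g ≡ 0 at y ∈ {8}; common: ∅.
  x = 2: f ≡ 0 at y ∈ ∅; g ≡ 0 at y ∈ {6}; common: ∅.
  x = 3: f ≡ 0 at y ∈ ∅; g ≡ 0 at y ∈ {4}; common: ∅.
  x = 4: f ≡ 0 at y ∈ ∅; g ≡ 0 at y ∈ {2}; common: ∅.
  x = 5: f ≡ 0 at y ∈ ∅; g ≡ 0 at y ∈ {0}; common: ∅.
  x = 6: f ≡ 0 at y ∈ ∅; g ≡ 0 at y ∈ {9}; common: ∅.
  x = 7: f ≡ 0 at y ∈ ∅; g ≡ 0 at y ∈ {7}; common: ∅.
  x = 8: f ≡ 0 at y ∈ ∅; g ≡ 0 at y ∈ {5}; common: ∅.
  x = 9: f ≡ 0 at y ∈ ∅; g ≡ 0 at y ∈ {3}; common: ∅.
  x = 10: f ≡ 0 at y ∈ ∅; g ≡ 0 at y ∈ {1}; common: ∅.
Collecting: common zeros = {(0, 10)}, so the count is 1.
Comparison with the Bézout bound: 1 ≤ 1 = deg(f)·deg(g), as expected for curves with no common component (the bound is attained).


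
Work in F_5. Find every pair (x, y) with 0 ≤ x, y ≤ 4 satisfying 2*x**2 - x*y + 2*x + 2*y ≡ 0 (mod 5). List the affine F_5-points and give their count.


Affine F_5-points: {(0, 0), (1, 1), (3, 4), (4, 0)}; count = 4.

For each of the 25 pairs (x, y) ∈ F_5², evaluate f(x, y) mod 5. Record the zeros.
  x = 0: [0↦0, 1↦2, 2↦4, 3↦1, 4↦3]  zeros at y ∈ {0}
  x = 1: [0↦4, 1↦0, 2↦1, 3↦2, 4↦3]  zeros at y ∈ {1}
  x = 2: [0↦2, 1↦2, 2↦2, 3↦2, 4↦2]  zeros at y ∈ ∅
  x = 3: [0↦4, 1↦3, 2↦2, 3↦1, 4↦0]  zeros at y ∈ {4}
  x = 4: [0↦0, 1↦3, 2↦1, 3↦4, 4↦2]  zeros at y ∈ {0}
Collecting zeros: affine points = {(0, 0), (1, 1), (3, 4), (4, 0)}.
Total count |C(F_5)_aff| = 4.


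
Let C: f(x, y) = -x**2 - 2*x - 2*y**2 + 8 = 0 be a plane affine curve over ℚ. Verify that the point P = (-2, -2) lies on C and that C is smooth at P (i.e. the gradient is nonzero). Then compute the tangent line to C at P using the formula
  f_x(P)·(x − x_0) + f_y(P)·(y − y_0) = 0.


Tangent line at P: 2*x + 8*y + 20 = 0.

Step 1: f(-2, -2) = 0, so P lies on C.
Step 2: partial derivatives
  f_x(x, y) = -2*x - 2, f_y(x, y) = -4*y.
  f_x(P) = 2, f_y(P) = 8 (gradient nonzero, so P is smooth).
Step 3: tangent line at P: 2·(x − -2) + 8·(y − -2) = 0.
Expanding: 2*x + 8*y + 20 = 0.


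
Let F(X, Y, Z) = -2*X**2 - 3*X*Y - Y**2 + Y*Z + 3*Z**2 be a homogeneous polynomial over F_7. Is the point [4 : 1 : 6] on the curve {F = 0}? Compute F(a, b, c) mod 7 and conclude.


F(4,1,6) ≡ 6 (mod 7); P is NOT on the curve.

Evaluate F(4, 1, 6) term-by-term (mod 7).
  -2*X**2 ↦ -2·16·1·1 = -32
  -3*X*Y ↦ -3·4·1·1 = -12
  -Y**2 ↦ -1·1·1·1 = -1
  Y*Z ↦ 1·1·1·6 = 6
  3*Z**2 ↦ 3·1·1·36 = 108
Sum: F(4, 1, 6) = (-32) + (-12) + (-1) + (6) + (108) = 69.
Reducing mod 7: 69 ≡ 6 (mod 7).
Since F(a, b, c) ≡ 6 ≠ 0 (mod 7), P does NOT lie on the curve.


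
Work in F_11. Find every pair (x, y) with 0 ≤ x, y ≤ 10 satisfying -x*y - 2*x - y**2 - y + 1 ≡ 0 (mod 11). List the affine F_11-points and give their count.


Affine F_11-points: {(0, 3), (0, 7), (1, 10), (5, 8), (6, 0), (6, 4), (7, 1), (7, 2), (10, 5), (10, 6)}; count = 10.

For each of the 121 pairs (x, y) ∈ F_11², evaluate f(x, y) mod 11. Record the zeros.
  x = 0: [0↦1, 1↦10, 2↦6, 3↦0, 4↦3, 5↦4, 6↦3, 7↦0, 8↦6, 9↦10, 10↦1]  zeros at y ∈ {3, 7}
  x = 1: [0↦10, 1↦7, 2↦2, 3↦6, 4↦8, 5↦8, 6↦6, 7↦2, 8↦7, 9↦10, 10↦0]  zeros at y ∈ {10}
  x = 2: [0↦8, 1↦4, 2↦9, 3↦1, 4↦2, 5↦1, 6↦9, 7↦4, 8↦8, 9↦10, 10↦10]  zeros at y ∈ ∅
  x = 3: [0↦6, 1↦1, 2↦5, 3↦7, 4↦7, 5↦5, 6↦1, 7↦6, 8↦9, 9↦10, 10↦9]  zeros at y ∈ ∅
  x = 4: [0↦4, 1↦9, 2↦1, 3↦2, 4↦1, 5↦9, 6↦4, 7↦8, 8↦10, 9↦10, 10↦8]  zeros at y ∈ ∅
  x = 5: [0↦2, 1↦6, 2↦8, 3↦8, 4↦6, 5↦2, 6↦7, 7↦10, 8↦0, 9↦10, 10↦7]  zeros at y ∈ {8}
  x = 6: [0↦0, 1↦3, 2↦4, 3↦3, 4↦0, 5↦6, 6↦10, 7↦1, 8↦1, 9↦10, 10↦6]  zeros at y ∈ {0, 4}
  x = 7: [0↦9, 1↦0, 2↦0, 3↦9, 4↦5, 5↦10, 6↦2, 7↦3, 8↦2, 9↦10, 10↦5]  zeros at y ∈ {1, 2}
  x = 8: [0↦7, 1↦8, 2↦7, 3↦4, 4↦10, 5↦3, 6↦5, 7↦5, 8↦3, 9↦10, 10↦4]  zeros at y ∈ ∅
  x = 9: [0↦5, 1↦5, 2↦3, 3↦10, 4↦4, 5↦7, 6↦8, 7↦7, 8↦4, 9↦10, 10↦3]  zeros at y ∈ ∅
  x = 10: [0↦3, 1↦2, 2↦10, 3↦5, 4↦9, 5↦0, 6↦0, 7↦9, 8↦5, 9↦10, 10↦2]  zeros at y ∈ {5, 6}
Collecting zeros: affine points = {(0, 3), (0, 7), (1, 10), (5, 8), (6, 0), (6, 4), (7, 1), (7, 2), (10, 5), (10, 6)}.
Total count |C(F_11)_aff| = 10.


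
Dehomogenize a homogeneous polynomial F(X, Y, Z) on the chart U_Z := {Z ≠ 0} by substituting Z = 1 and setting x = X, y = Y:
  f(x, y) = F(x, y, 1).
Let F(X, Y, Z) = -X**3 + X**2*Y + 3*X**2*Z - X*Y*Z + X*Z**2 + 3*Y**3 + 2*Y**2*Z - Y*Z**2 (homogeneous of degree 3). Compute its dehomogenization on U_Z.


f(x, y) = -x**3 + x**2*y + 3*x**2 - x*y + x + 3*y**3 + 2*y**2 - y

On U_Z we set Z = 1. Each monomial c·X^i·Y^j·Z^k in F becomes c·x^i·y^j·1^k = c·x^i·y^j.
Substituting Z = 1: F(X, Y, 1) = -x**3 + x**2*y + 3*x**2 - x*y + x + 3*y**3 + 2*y**2 - y.
Note: deg(f) ≤ deg(F) = 3; strict inequality happens when F is divisible by Z (lost terms).


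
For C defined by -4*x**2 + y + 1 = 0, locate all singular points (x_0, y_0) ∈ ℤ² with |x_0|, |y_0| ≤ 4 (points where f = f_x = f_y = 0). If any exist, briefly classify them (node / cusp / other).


No singular points in the scanned grid; C is smooth there.

Compute partial derivatives:
  f_x = -8*x.
  f_y = 1.
f_y = 1 is a nonzero constant, so f_y never vanishes: no point (x, y) can satisfy f = f_x = f_y = 0. In particular no (x, y) ∈ {−4, ..., 4}² is singular; the curve is smooth.


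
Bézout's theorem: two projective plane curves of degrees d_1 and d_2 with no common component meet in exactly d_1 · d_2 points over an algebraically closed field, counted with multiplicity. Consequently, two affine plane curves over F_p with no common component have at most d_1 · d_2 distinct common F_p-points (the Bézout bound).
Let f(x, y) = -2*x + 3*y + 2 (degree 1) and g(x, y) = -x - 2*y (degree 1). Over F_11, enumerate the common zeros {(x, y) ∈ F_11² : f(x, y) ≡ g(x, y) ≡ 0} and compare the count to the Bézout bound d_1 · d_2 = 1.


Common zeros: {(10, 6)}; count = 1; Bézout bound = 1.

deg(f) = 1, deg(g) = 1, so Bézout bound = 1.
Scan x ∈ F_11. For each x, list the y ∈ F_11 with f(x, y) ≡ 0 and those with g(x, y) ≡ 0 (mod 11); the common zeros in that column are the intersection.
  x = 0: f ≡ 0 at y ∈ {3}; g ≡ 0 at y ∈ {0}; common: ∅.
  x = 1: f ≡ 0 at y ∈ {0}; g ≡ 0 at y ∈ {5}; common: ∅.
  x = 2: f ≡ 0 at y ∈ {8}; g ≡ 0 at y ∈ {10}; common: ∅.
  x = 3: f ≡ 0 at y ∈ {5}; g ≡ 0 at y ∈ {4}; common: ∅.
  x = 4: f ≡ 0 at y ∈ {2}; g ≡ 0 at y ∈ {9}; common: ∅.
  x = 5: f ≡ 0 at y ∈ {10}; g ≡ 0 at y ∈ {3}; common: ∅.
  x = 6: f ≡ 0 at y ∈ {7}; g ≡ 0 at y ∈ {8}; common: ∅.
  x = 7: f ≡ 0 at y ∈ {4}; g ≡ 0 at y ∈ {2}; common: ∅.
  x = 8: f ≡ 0 at y ∈ {1}; g ≡ 0 at y ∈ {7}; common: ∅.
  x = 9: f ≡ 0 at y ∈ {9}; g ≡ 0 at y ∈ {1}; common: ∅.
  x = 10: f ≡ 0 at y ∈ {6}; g ≡ 0 at y ∈ {6}; common: {6}.
Collecting: common zeros = {(10, 6)}, so the count is 1.
Comparison with the Bézout bound: 1 ≤ 1 = deg(f)·deg(g), as expected for curves with no common component (the bound is attained).


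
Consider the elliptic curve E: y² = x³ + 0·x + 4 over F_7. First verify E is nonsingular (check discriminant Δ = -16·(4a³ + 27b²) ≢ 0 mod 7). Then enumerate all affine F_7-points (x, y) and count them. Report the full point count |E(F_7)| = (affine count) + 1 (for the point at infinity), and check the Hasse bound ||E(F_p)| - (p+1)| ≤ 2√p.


Affine points = {(0, 2), (0, 5)}; affine count = 2; |E(F_7)| = 3.

Discriminant check: Δ ∝ 4a³ + 27b² = 4·0³ + 27·4² = 4·0 + 27·16 ≡ 5 (mod 7). Nonzero ⇒ E is nonsingular.
For each x ∈ F_7, compute rhs = x³ + 0·x + 4 mod 7, then count y ∈ F_7 with y² ≡ rhs.
  x = 0: rhs = 4, matching y values: 2, 5 (2 points).
  x = 1: rhs = 5, matching y values: none (0 points).
  x = 2: rhs = 5, matching y values: none (0 points).
  x = 3: rhs = 3, matching y values: none (0 points).
  x = 4: rhs = 5, matching y values: none (0 points).
  x = 5: rhs = 3, matching y values: none (0 points).
  x = 6: rhs = 3, matching y values: none (0 points).
Total affine count: 2.
Full point count |E(F_7)| = 2 + 1 = 3.
Hasse bound: |3 − (7+1)| = |-5| = 5 ≤ 2√7 ≈ 5.2915 ✓.


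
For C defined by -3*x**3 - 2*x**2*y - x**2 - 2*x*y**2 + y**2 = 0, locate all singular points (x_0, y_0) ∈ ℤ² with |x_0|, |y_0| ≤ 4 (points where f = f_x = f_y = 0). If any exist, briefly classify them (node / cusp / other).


Singular points: {(0, 0)}; classification: node.

Compute partial derivatives:
  f_x = -9*x**2 - 4*x*y - 2*x - 2*y**2.
  f_y = -2*x**2 - 4*x*y + 2*y.
Scan x_0 ∈ {−4, ..., 4}. For each x_0, f_y(x_0, y) is a polynomial in y; find its integer roots y ∈ {−4, ..., 4}, then test f_x and f at those candidates.
  x = -4: f_y(-4, y) = 18*y - 32; no integer root y with |y| ≤ 4.
  x = -3: f_y(-3, y) = 14*y - 18; no integer root y with |y| ≤ 4.
  x = -2: f_y(-2, y) = 10*y - 8; no integer root y with |y| ≤ 4.
  x = -1: f_y(-1, y) = 6*y - 2; no integer root y with |y| ≤ 4.
  x = 0: f_y(0, y) = 2*y; vanishes at y ∈ {0}. (0, 0): f_x = 0, f = 0 — SINGULAR.
  x = 1: f_y(1, y) = -2*y - 2; vanishes at y ∈ {-1}. (1, -1): f_x = -9 ≠ 0.
  x = 2: f_y(2, y) = -6*y - 8; no integer root y with |y| ≤ 4.
  x = 3: f_y(3, y) = -10*y - 18; no integer root y with |y| ≤ 4.
  x = 4: f_y(4, y) = -14*y - 32; no integer root y with |y| ≤ 4.
Only singular point on the grid: (0, 0).
Classify: substitute x = 0 + u, y = 0 + v and expand: f = -3*u**3 - 2*u**2*v - u**2 - 2*u*v**2 + v**2.
No constant or linear terms (consistent with a singular point). Quadratic part: -u**2 + v**2. Cubic part: -3*u**3 - 2*u**2*v - 2*u*v**2.
The quadratic part v**2 - u**2 = (v − u)(v + u) splits into two distinct linear factors, so there are two distinct tangent lines y − 0 = ±(x − 0) — this is a node (ordinary double point).
Classification: node.


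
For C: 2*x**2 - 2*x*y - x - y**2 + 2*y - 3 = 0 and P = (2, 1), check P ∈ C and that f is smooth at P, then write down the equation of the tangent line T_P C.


Tangent line at P: 5*x - 4*y - 6 = 0.

Step 1: f(2, 1) = 0, so P lies on C.
Step 2: partial derivatives
  f_x(x, y) = 4*x - 2*y - 1, f_y(x, y) = -2*x - 2*y + 2.
  f_x(P) = 5, f_y(P) = -4 (gradient nonzero, so P is smooth).
Step 3: tangent line at P: 5·(x − 2) + -4·(y − 1) = 0.
Expanding: 5*x - 4*y - 6 = 0.


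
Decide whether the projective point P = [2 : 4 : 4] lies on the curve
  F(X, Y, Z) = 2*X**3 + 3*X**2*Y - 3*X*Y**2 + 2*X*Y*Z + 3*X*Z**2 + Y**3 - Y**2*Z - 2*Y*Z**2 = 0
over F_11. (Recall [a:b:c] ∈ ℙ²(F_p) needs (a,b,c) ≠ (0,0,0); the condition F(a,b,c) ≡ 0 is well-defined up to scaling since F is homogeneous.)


F(2,4,4) ≡ 0 (mod 11); P is on the curve.

Evaluate F(2, 4, 4) term-by-term (mod 11).
  2*X**3 ↦ 2·8·1·1 = 16
  3*X**2*Y ↦ 3·4·4·1 = 48
  -3*X*Y**2 ↦ -3·2·16·1 = -96
  2*X*Y*Z ↦ 2·2·4·4 = 64
  3*X*Z**2 ↦ 3·2·1·16 = 96
  Y**3 ↦ 1·1·64·1 = 64
  -Y**2*Z ↦ -1·1·16·4 = -64
  -2*Y*Z**2 ↦ -2·1·4·16 = -128
Sum: F(2, 4, 4) = (16) + (48) + (-96) + (64) + (96) + (64) + (-64) + (-128) = 0.
Reducing mod 11: 0 ≡ 0 (mod 11).
Since F(a, b, c) ≡ 0 (mod 11), P lies on the curve.


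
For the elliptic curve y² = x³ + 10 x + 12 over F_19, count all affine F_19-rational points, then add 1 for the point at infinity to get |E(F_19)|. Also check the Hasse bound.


Affine points = {(1, 2), (1, 17), (5, 4), (5, 15), (7, 8), (7, 11), (11, 3), (11, 16), (12, 6), (12, 13), (18, 1), (18, 18)}; affine count = 12; |E(F_19)| = 13.

Discriminant check: Δ ∝ 4a³ + 27b² = 4·10³ + 27·12² = 4·1000 + 27·144 ≡ 3 (mod 19). Nonzero ⇒ E is nonsingular.
For each x ∈ F_19, compute rhs = x³ + 10·x + 12 mod 19, then count y ∈ F_19 with y² ≡ rhs.
  x = 0: rhs = 12, matching y values: none (0 points).
  x = 1: rhs = 4, matching y values: 2, 17 (2 points).
  x = 2: rhs = 2, matching y values: none (0 points).
  x = 3: rhs = 12, matching y values: none (0 points).
  x = 4: rhs = 2, matching y values: none (0 points).
  x = 5: rhs = 16, matching y values: 4, 15 (2 points).
  x = 6: rhs = 3, matching y values: none (0 points).
  x = 7: rhs = 7, matching y values: 8, 11 (2 points).
  x = 8: rhs = 15, matching y values: none (0 points).
  x = 9: rhs = 14, matching y values: none (0 points).
  x = 10: rhs = 10, matching y values: none (0 points).
  x = 11: rhs = 9, matching y values: 3, 16 (2 points).
  x = 12: rhs = 17, matching y values: 6, 13 (2 points).
  x = 13: rhs = 2, matching y values: none (0 points).
  x = 14: rhs = 8, matching y values: none (0 points).
  x = 15: rhs = 3, matching y values: none (0 points).
  x = 16: rhs = 12, matching y values: none (0 points).
  x = 17: rhs = 3, matching y values: none (0 points).
  x = 18: rhs = 1, matching y values: 1, 18 (2 points).
Total affine count: 12.
Full point count |E(F_19)| = 12 + 1 = 13.
Hasse bound: |13 − (19+1)| = |-7| = 7 ≤ 2√19 ≈ 8.7178 ✓.


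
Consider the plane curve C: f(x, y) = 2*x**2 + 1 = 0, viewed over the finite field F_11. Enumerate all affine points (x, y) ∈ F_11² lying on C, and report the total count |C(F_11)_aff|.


Affine F_11-points: {(4, 0), (4, 1), (4, 2), (4, 3), (4, 4), (4, 5), (4, 6), (4, 7), (4, 8), (4, 9), (4, 10), (7, 0), (7, 1), (7, 2), (7, 3), (7, 4), (7, 5), (7, 6), (7, 7), (7, 8), (7, 9), (7, 10)}; count = 22.

For each of the 121 pairs (x, y) ∈ F_11², evaluate f(x, y) mod 11. Record the zeros.
  x = 0: [0↦1, 1↦1, 2↦1, 3↦1, 4↦1, 5↦1, 6↦1, 7↦1, 8↦1, 9↦1, 10↦1]  zeros at y ∈ ∅
  x = 1: [0↦3, 1↦3, 2↦3, 3↦3, 4↦3, 5↦3, 6↦3, 7↦3, 8↦3, 9↦3, 10↦3]  zeros at y ∈ ∅
  x = 2: [0↦9, 1↦9, 2↦9, 3↦9, 4↦9, 5↦9, 6↦9, 7↦9, 8↦9, 9↦9, 10↦9]  zeros at y ∈ ∅
  x = 3: [0↦8, 1↦8, 2↦8, 3↦8, 4↦8, 5↦8, 6↦8, 7↦8, 8↦8, 9↦8, 10↦8]  zeros at y ∈ ∅
  x = 4: [0↦0, 1↦0, 2↦0, 3↦0, 4↦0, 5↦0, 6↦0, 7↦0, 8↦0, 9↦0, 10↦0]  zeros at y ∈ {0, 1, 2, 3, 4, 5, 6, 7, 8, 9, 10}
  x = 5: [0↦7, 1↦7, 2↦7, 3↦7, 4↦7, 5↦7, 6↦7, 7↦7, 8↦7, 9↦7, 10↦7]  zeros at y ∈ ∅
  x = 6: [0↦7, 1↦7, 2↦7, 3↦7, 4↦7, 5↦7, 6↦7, 7↦7, 8↦7, 9↦7, 10↦7]  zeros at y ∈ ∅
  x = 7: [0↦0, 1↦0, 2↦0, 3↦0, 4↦0, 5↦0, 6↦0, 7↦0, 8↦0, 9↦0, 10↦0]  zeros at y ∈ {0, 1, 2, 3, 4, 5, 6, 7, 8, 9, 10}
  x = 8: [0↦8, 1↦8, 2↦8, 3↦8, 4↦8, 5↦8, 6↦8, 7↦8, 8↦8, 9↦8, 10↦8]  zeros at y ∈ ∅
  x = 9: [0↦9, 1↦9, 2↦9, 3↦9, 4↦9, 5↦9, 6↦9, 7↦9, 8↦9, 9↦9, 10↦9]  zeros at y ∈ ∅
  x = 10: [0↦3, 1↦3, 2↦3, 3↦3, 4↦3, 5↦3, 6↦3, 7↦3, 8↦3, 9↦3, 10↦3]  zeros at y ∈ ∅
Collecting zeros: affine points = {(4, 0), (4, 1), (4, 2), (4, 3), (4, 4), (4, 5), (4, 6), (4, 7), (4, 8), (4, 9), (4, 10), (7, 0), (7, 1), (7, 2), (7, 3), (7, 4), (7, 5), (7, 6), (7, 7), (7, 8), (7, 9), (7, 10)}.
Total count |C(F_11)_aff| = 22.


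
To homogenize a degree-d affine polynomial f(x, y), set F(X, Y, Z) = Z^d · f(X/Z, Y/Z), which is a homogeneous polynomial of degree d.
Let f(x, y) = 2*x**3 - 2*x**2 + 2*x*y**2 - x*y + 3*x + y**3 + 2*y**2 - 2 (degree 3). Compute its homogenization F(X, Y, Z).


F(X, Y, Z) = 2*X**3 - 2*X**2*Z + 2*X*Y**2 - X*Y*Z + 3*X*Z**2 + Y**3 + 2*Y**2*Z - 2*Z**3

deg(f) = 3.
Substitute x = X/Z, y = Y/Z into f, then multiply by Z^3.
  monomial 2·x^3·y^0 ↦ 2·X^3·Y^0·Z^0.
  monomial -2·x^2·y^0 ↦ -2·X^2·Y^0·Z^1.
  monomial 2·x^1·y^2 ↦ 2·X^1·Y^2·Z^0.
  monomial -1·x^1·y^1 ↦ -1·X^1·Y^1·Z^1.
  monomial 3·x^1·y^0 ↦ 3·X^1·Y^0·Z^2.
  monomial 1·x^0·y^3 ↦ 1·X^0·Y^3·Z^0.
  monomial 2·x^0·y^2 ↦ 2·X^0·Y^2·Z^1.
  monomial -2·x^0·y^0 ↦ -2·X^0·Y^0·Z^3.
Collecting: F(X, Y, Z) = 2*X**3 - 2*X**2*Z + 2*X*Y**2 - X*Y*Z + 3*X*Z**2 + Y**3 + 2*Y**2*Z - 2*Z**3.


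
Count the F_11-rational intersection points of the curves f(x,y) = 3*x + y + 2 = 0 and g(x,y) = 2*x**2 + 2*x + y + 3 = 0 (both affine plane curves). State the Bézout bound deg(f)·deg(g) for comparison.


Common zeros: {(8, 7), (9, 4)}; count = 2; Bézout bound = 2.

deg(f) = 1, deg(g) = 2, so Bézout bound = 2.
Scan x ∈ F_11. For each x, list the y ∈ F_11 with f(x, y) ≡ 0 and those with g(x, y) ≡ 0 (mod 11); the common zeros in that column are the intersection.
  x = 0: f ≡ 0 at y ∈ {9}; g ≡ 0 at y ∈ {8}; common: ∅.
  x = 1: f ≡ 0 at y ∈ {6}; g ≡ 0 at y ∈ {4}; common: ∅.
  x = 2: f ≡ 0 at y ∈ {3}; g ≡ 0 at y ∈ {7}; common: ∅.
  x = 3: f ≡ 0 at y ∈ {0}; g ≡ 0 at y ∈ {6}; common: ∅.
  x = 4: f ≡ 0 at y ∈ {8}; g ≡ 0 at y ∈ {1}; common: ∅.
  x = 5: f ≡ 0 at y ∈ {5}; g ≡ 0 at y ∈ {3}; common: ∅.
  x = 6: f ≡ 0 at y ∈ {2}; g ≡ 0 at y ∈ {1}; common: ∅.
  x = 7: f ≡ 0 at y ∈ {10}; g ≡ 0 at y ∈ {6}; common: ∅.
  x = 8: f ≡ 0 at y ∈ {7}; g ≡ 0 at y ∈ {7}; common: {7}.
  x = 9: f ≡ 0 at y ∈ {4}; g ≡ 0 at y ∈ {4}; common: {4}.
  x = 10: f ≡ 0 at y ∈ {1}; g ≡ 0 at y ∈ {8}; common: ∅.
Collecting: common zeros = {(8, 7), (9, 4)}, so the count is 2.
Comparison with the Bézout bound: 2 ≤ 2 = deg(f)·deg(g), as expected for curves with no common component (the bound is attained).


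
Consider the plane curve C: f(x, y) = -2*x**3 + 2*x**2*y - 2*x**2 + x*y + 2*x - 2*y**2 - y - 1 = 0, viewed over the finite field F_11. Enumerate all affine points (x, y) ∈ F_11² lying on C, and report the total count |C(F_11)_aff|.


Affine F_11-points: {(0, 2), (0, 3), (2, 2), (2, 8), (4, 3), (4, 9), (5, 7), (5, 9), (6, 1), (6, 10), (9, 3), (9, 5), (10, 2), (10, 9)}; count = 14.

For each of the 121 pairs (x, y) ∈ F_11², evaluate f(x, y) mod 11. Record the zeros.
  x = 0: [0↦10, 1↦7, 2↦0, 3↦0, 4↦7, 5↦10, 6↦9, 7↦4, 8↦6, 9↦4, 10↦9]  zeros at y ∈ {2, 3}
  x = 1: [0↦8, 1↦8, 2↦4, 3↦7, 4↦6, 5↦1, 6↦3, 7↦1, 8↦6, 9↦7, 10↦4]  zeros at y ∈ ∅
  x = 2: [0↦1, 1↦8, 2↦0, 3↦10, 4↦5, 5↦7, 6↦5, 7↦10, 8↦0, 9↦8, 10↦1]  zeros at y ∈ {2, 8}
  x = 3: [0↦10, 1↦6, 2↦9, 3↦8, 4↦3, 5↦5, 6↦3, 7↦8, 8↦9, 9↦6, 10↦10]  zeros at y ∈ ∅
  x = 4: [0↦1, 1↦1, 2↦8, 3↦0, 4↦10, 5↦5, 6↦7, 7↦5, 8↦10, 9↦0, 10↦8]  zeros at y ∈ {3, 9}
  x = 5: [0↦6, 1↦3, 2↦7, 3↦7, 4↦3, 5↦6, 6↦5, 7↦0, 8↦2, 9↦0, 10↦5]  zeros at y ∈ {7, 9}
  x = 6: [0↦2, 1↦0, 2↦5, 3↦6, 4↦3, 5↦7, 6↦7, 7↦3, 8↦6, 9↦5, 10↦0]  zeros at y ∈ {1, 10}
  x = 7: [0↦10, 1↦2, 2↦1, 3↦7, 4↦9, 5↦7, 6↦1, 7↦2, 8↦10, 9↦3, 10↦3]  zeros at y ∈ ∅
  x = 8: [0↦7, 1↦8, 2↦5, 3↦9, 4↦9, 5↦5, 6↦8, 7↦7, 8↦2, 9↦4, 10↦2]  zeros at y ∈ ∅
  x = 9: [0↦3, 1↦6, 2↦5, 3↦0, 4↦2, 5↦0, 6↦5, 7↦6, 8↦3, 9↦7, 10↦7]  zeros at y ∈ {3, 5}
  x = 10: [0↦8, 1↦6, 2↦0, 3↦1, 4↦9, 5↦2, 6↦2, 7↦9, 8↦1, 9↦0, 10↦6]  zeros at y ∈ {2, 9}
Collecting zeros: affine points = {(0, 2), (0, 3), (2, 2), (2, 8), (4, 3), (4, 9), (5, 7), (5, 9), (6, 1), (6, 10), (9, 3), (9, 5), (10, 2), (10, 9)}.
Total count |C(F_11)_aff| = 14.
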